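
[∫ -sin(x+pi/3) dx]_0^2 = cos(pi/3 + 2) - 1/2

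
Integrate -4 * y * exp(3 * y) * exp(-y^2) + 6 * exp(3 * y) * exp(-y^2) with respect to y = 2*exp(-y*(y - 3)) + C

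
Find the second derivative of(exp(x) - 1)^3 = 9*exp(3*x) - 12*exp(2*x) + 3*exp(x)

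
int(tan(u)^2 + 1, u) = tan(u) + C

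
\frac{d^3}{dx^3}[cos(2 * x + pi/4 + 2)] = 8*sin(2*x + pi/4 + 2)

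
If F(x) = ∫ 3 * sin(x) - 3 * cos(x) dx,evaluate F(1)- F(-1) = -6*sin(1)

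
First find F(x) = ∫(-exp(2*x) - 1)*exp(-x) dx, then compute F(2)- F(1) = -exp(2) - exp(-1) + exp(-2) + E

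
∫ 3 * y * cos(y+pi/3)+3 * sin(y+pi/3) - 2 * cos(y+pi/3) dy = (3*y - 2)*sin(y + pi/3) + C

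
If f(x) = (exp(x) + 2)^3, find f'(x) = 3*exp(3*x) + 12*exp(2*x) + 12*exp(x)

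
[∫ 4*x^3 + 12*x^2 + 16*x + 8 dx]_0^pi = -3 + 2*(1 + pi)^2 + (1 + pi)^4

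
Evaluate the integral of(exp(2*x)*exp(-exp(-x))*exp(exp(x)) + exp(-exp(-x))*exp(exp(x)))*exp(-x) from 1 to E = -exp(E - exp(-1)) + exp(-exp(-E) + exp(E))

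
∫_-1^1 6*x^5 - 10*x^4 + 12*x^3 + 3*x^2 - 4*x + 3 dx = 4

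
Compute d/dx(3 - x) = -1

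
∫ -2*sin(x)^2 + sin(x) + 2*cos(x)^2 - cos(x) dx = sin(2*x) - sqrt(2)*sin(x + pi/4) + C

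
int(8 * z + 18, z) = 4*z^2 + 18*z + C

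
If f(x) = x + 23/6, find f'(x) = 1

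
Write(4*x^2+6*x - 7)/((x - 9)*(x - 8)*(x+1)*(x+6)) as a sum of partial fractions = -101/(1050*(x + 6)) - 1/(50*(x + 1)) - 33/(14*(x - 8)) + 371/(150*(x - 9))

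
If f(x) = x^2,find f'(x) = 2*x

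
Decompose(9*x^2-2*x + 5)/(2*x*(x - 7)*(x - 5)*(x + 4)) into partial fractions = -157/(792*(x + 4)) - 11/(9*(x - 5)) + 108/(77*(x - 7)) + 1/(56*x)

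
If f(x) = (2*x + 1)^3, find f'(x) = 24*x^2 + 24*x + 6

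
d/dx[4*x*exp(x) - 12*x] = 4*x*exp(x) + 4*exp(x) - 12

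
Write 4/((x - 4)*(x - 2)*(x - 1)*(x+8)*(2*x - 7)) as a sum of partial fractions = -64/(345*(2*x - 7)) + 1/(6210*(x + 8)) - 4/(135*(x - 1)) + 1/(15*(x - 2)) + 1/(18*(x - 4))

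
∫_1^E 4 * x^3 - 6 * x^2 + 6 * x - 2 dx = -1 + (-exp(2) - 1 + E)^2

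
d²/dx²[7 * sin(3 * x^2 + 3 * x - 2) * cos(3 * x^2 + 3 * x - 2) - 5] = -504*x^2*sin(6*x^2 + 6*x - 4) - 504*x*sin(6*x^2 + 6*x - 4) - 126*sin(6*x^2 + 6*x - 4) + 42*cos(6*x^2 + 6*x - 4)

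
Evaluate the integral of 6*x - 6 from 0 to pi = -6*pi + 3*pi^2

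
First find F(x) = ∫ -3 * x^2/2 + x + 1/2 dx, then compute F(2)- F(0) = -1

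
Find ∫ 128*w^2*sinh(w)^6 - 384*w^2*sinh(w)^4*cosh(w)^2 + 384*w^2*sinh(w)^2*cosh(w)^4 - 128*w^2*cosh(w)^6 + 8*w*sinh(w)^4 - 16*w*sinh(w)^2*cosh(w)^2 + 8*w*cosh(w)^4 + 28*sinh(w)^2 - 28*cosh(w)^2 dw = -128*w^3/3 + 4*w^2 - 28*w + C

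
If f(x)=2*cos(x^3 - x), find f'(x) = 2*(1 - 3*x^2)*sin(x*(x^2 - 1))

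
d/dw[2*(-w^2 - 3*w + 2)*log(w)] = (-4*w^2*log(w) - 2*w^2 - 6*w*log(w) - 6*w + 4)/w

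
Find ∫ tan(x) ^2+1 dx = tan(x) + C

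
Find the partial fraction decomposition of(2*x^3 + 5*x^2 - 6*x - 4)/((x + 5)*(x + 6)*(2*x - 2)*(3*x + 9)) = 110/(63*(x + 6)) - 11/(8*(x + 5)) - 5/(144*(x + 3)) - 1/(336*(x - 1))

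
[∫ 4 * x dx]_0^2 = 8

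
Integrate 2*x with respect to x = x^2 + C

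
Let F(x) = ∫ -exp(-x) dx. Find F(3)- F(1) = -exp(-1) + exp(-3)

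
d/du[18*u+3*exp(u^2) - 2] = 6*u*exp(u^2) + 18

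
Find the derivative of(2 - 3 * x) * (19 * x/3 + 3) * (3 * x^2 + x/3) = -228*x^3 + 14*x^2 + 346*x/9 + 2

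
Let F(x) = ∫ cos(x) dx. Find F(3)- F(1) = -sin(1) + sin(3)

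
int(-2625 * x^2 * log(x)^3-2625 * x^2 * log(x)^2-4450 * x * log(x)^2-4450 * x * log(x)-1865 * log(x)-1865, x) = 5*x*(-175*x^2*log(x)^2 - 445*x*log(x) - 373)*log(x) + C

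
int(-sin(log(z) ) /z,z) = cos(log(z)) + C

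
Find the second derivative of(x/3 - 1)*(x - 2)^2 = 2*x - 14/3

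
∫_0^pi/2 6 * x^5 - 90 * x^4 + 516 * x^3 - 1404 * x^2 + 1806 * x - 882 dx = -343 + (-2 + (-3 + pi/2)^2)^3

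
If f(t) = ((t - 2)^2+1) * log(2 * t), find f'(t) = (2*t^2*log(t) + t^2 + 2*t^2*log(2) - 4*t*log(t) - 4*t - 4*t*log(2) + 5)/t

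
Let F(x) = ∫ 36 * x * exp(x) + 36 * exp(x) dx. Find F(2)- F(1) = -36*E + 72*exp(2)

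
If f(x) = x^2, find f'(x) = 2*x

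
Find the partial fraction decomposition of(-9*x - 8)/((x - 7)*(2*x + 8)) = -14/(11*(x + 4)) - 71/(22*(x - 7))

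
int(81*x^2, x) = 27*x^3 + C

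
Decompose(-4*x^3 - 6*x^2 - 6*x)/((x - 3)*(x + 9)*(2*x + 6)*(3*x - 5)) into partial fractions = 305/(896*(3*x - 5)) - 69/(128*(x + 9)) + 1/(14*(x + 3)) - 5/(16*(x - 3))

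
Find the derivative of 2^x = 2^x*log(2)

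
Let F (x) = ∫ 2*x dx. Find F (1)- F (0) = 1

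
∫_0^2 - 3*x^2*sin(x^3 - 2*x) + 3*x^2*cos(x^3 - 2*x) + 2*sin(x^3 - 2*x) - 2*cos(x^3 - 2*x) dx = -1 + sin(4) + cos(4)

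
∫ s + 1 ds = s^2/2 + s + C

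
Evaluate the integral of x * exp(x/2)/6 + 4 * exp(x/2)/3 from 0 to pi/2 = -2 + (pi/6 + 2)*exp(pi/4)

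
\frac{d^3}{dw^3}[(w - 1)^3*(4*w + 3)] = 96*w - 54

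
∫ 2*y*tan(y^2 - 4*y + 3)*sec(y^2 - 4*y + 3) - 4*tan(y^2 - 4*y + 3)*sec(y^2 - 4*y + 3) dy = sec((y - 2)^2 - 1) + C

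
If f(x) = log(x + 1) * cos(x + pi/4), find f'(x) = (-x*log(x + 1)*sin(x + pi/4) - log(x + 1)*sin(x + pi/4) + cos(x + pi/4))/(x + 1)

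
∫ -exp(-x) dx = exp(-x) + C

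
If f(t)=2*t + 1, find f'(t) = 2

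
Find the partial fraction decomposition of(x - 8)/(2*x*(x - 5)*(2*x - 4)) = 1/(4*(x - 2)) - 1/(20*(x - 5)) - 1/(5*x)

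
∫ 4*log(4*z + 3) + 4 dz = (4*z + 3)*log(4*z + 3) + C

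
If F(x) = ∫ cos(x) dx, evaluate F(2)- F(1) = -sin(1) + sin(2)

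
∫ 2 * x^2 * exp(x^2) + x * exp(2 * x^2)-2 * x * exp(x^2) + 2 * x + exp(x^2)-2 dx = -4*x + (2*x + exp(x^2) + 2)^2/4 - 2*exp(x^2) + C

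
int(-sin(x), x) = cos(x) + C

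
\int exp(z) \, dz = exp(z) + C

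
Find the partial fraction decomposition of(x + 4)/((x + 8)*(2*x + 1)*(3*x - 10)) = 33/(391*(3*x - 10)) - 14/(345*(2*x + 1)) - 2/(255*(x + 8))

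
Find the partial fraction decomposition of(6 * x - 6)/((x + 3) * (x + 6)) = 14/(x + 6) - 8/(x + 3)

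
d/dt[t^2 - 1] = 2*t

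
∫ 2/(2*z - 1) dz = log(4*z - 2) + C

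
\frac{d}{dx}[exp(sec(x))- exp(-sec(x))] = (exp(2/cos(x)) + 1)*exp(-sec(x))*sin(x)/cos(x)^2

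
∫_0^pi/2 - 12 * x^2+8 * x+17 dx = 5 + (5 - pi)*(-1 + 3*pi/2 + pi^2/2)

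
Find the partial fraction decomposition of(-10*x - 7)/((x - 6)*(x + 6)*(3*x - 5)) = 213/(299*(3*x - 5)) + 53/(276*(x + 6)) - 67/(156*(x - 6))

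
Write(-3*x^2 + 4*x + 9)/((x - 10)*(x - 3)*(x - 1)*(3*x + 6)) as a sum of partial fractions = 11/(540*(x + 2)) + 5/(81*(x - 1)) + 1/(35*(x - 3)) - 251/(2268*(x - 10))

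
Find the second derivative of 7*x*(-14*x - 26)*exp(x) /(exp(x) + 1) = (98*x^2*exp(2*x) - 98*x^2*exp(x) - 210*x*exp(2*x) - 574*x*exp(x) - 196*exp(3*x) - 756*exp(2*x) - 560*exp(x))/(exp(3*x) + 3*exp(2*x) + 3*exp(x) + 1)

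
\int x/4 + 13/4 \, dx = x^2/8 + 13*x/4 + C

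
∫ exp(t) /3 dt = exp(t)/3 + C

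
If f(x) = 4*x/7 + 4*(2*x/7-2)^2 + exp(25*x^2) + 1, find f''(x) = 2500*x^2*exp(25*x^2) + 50*exp(25*x^2) + 32/49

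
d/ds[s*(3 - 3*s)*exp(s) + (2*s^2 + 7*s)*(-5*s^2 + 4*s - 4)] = -40*s^3 - 3*s^2*exp(s) - 81*s^2 - 3*s*exp(s) + 40*s + 3*exp(s) - 28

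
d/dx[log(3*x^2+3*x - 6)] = (2*x + 1)/(x^2 + x - 2)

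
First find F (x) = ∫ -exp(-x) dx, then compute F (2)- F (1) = -exp(-1) + exp(-2)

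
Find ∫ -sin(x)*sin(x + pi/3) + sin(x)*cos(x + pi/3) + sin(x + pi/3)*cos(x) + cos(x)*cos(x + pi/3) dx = (sin(x) + cos(x))*sin(x + pi/3) + C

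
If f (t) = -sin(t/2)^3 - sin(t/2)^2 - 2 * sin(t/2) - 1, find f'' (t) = 11*sin(t/2)/16 - 9*sin(3*t/2)/16 - cos(t)/2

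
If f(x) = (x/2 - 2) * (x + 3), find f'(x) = x - 1/2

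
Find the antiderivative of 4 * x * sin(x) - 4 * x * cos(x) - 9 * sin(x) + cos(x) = -sqrt(2)*(4*x - 5)*sin(x + pi/4) + C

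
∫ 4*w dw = 2*w^2 + C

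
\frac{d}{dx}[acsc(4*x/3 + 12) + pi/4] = -3/(4*x^2*sqrt(1 - 9/(16*x^2 + 288*x + 1296)) + 72*x*sqrt(1 - 9/(16*x^2 + 288*x + 1296)) + 324*sqrt(1 - 9/(16*x^2 + 288*x + 1296)))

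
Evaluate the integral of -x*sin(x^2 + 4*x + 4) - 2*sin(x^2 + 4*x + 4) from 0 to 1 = cos(9)/2 - cos(4)/2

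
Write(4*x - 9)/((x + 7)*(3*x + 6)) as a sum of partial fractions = 37/(15*(x + 7)) - 17/(15*(x + 2))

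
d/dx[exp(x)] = exp(x)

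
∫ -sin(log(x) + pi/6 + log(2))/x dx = cos(log(2*x) + pi/6) + C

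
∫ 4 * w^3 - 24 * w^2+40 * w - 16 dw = w^4 - 8*w^3 + 20*w^2 - 16*w + C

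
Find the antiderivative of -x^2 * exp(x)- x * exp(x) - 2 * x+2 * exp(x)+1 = (exp(x) + 1)*(-x^2 + x + 1) + C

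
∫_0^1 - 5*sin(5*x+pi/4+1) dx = -cos(pi/4 + 1) + cos(pi/4 + 6)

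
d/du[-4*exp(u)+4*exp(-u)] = (-4*exp(2*u) - 4)*exp(-u)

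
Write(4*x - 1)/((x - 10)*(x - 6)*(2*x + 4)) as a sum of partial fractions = -3/(64*(x + 2)) - 23/(64*(x - 6)) + 13/(32*(x - 10))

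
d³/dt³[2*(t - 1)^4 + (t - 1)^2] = 48*t - 48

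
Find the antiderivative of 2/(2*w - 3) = log(2*w - 3) + C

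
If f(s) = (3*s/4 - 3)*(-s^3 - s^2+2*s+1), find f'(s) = -3*s^3 + 27*s^2/4 + 9*s - 21/4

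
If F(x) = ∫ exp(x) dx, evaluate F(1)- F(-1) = E - exp(-1)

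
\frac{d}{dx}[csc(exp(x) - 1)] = -exp(x)*cot(exp(x) - 1)*csc(exp(x) - 1)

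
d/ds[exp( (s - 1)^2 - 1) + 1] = 2*s*exp(s^2 - 2*s) - 2*exp(s^2 - 2*s)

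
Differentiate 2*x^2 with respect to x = 4*x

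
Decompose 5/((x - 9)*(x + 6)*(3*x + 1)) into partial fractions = -45/(476*(3*x + 1)) + 1/(51*(x + 6)) + 1/(84*(x - 9))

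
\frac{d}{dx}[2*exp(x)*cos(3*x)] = 2*(-3*sin(3*x) + cos(3*x))*exp(x)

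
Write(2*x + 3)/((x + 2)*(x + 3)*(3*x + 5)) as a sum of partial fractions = -3/(4*(3*x + 5)) - 3/(4*(x + 3)) + 1/(x + 2)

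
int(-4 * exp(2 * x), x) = -2*exp(2*x) + C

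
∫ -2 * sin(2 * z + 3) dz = cos(2*z + 3) + C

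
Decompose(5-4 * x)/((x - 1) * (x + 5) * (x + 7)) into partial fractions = 33/(16*(x + 7)) - 25/(12*(x + 5)) + 1/(48*(x - 1))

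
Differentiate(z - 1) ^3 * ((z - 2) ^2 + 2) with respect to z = 5*z^4 - 28*z^3 + 63*z^2 - 62*z + 22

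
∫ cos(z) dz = sin(z) + C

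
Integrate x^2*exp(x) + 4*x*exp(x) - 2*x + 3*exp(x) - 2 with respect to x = (x + 1)^2*(exp(x) - 1) + C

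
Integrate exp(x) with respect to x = exp(x) + C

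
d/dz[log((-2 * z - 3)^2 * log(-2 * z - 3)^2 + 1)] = (8*z*log(-2*z - 3)^2 + 8*z*log(-2*z - 3) + 12*log(-2*z - 3)^2 + 12*log(-2*z - 3))/(4*z^2*log(-2*z - 3)^2 + 12*z*log(-2*z - 3)^2 + 9*log(-2*z - 3)^2 + 1)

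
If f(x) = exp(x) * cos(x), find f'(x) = sqrt(2)*exp(x)*cos(x + pi/4)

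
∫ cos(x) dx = sin(x) + C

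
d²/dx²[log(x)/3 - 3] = -1/(3*x^2)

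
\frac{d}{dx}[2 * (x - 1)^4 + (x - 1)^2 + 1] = 8*x^3 - 24*x^2 + 26*x - 10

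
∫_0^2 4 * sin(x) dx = 4 - 4*cos(2)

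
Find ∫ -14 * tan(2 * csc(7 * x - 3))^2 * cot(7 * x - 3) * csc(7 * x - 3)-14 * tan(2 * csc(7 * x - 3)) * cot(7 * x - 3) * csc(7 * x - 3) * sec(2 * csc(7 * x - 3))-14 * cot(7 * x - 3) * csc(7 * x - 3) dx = tan(2*csc(7*x - 3)) + sec(2*csc(7*x - 3)) + C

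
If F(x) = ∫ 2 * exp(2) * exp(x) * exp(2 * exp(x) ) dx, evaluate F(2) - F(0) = -exp(4) + exp(2 + 2*exp(2))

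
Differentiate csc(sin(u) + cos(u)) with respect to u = -sqrt(2)*cos(sqrt(2)*sin(u + pi/4))*cos(u + pi/4)/sin(sqrt(2)*sin(u + pi/4))^2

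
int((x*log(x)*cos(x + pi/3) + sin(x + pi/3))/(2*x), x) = log(x)*sin(x + pi/3)/2 + C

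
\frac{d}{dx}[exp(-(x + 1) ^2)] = (-2*x - 2)*exp(-x^2 - 2*x - 1)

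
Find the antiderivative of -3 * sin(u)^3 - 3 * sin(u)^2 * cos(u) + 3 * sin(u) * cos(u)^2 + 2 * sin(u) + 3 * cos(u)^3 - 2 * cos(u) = -2*sqrt(2)*sin(u + pi/4)*cos(u + pi/4)^2 + C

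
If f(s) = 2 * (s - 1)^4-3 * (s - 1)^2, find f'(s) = 8*s^3 - 24*s^2 + 18*s - 2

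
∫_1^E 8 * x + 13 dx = -5 + (-4 - E)*(3 - 4*E)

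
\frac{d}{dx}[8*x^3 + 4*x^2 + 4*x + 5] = 24*x^2 + 8*x + 4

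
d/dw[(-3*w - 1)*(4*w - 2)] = 2 - 24*w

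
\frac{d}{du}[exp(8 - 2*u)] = -2*exp(8 - 2*u)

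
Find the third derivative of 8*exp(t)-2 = 8*exp(t)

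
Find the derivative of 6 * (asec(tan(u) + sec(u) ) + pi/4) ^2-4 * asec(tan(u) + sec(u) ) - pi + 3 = sqrt(2)*(-12*sin(u)*asec(tan(u) + 1/cos(u)) - 3*pi*sin(u) + 4*sin(u) + 12*asec(tan(u) + 1/cos(u)) - 4 + 3*pi)/(2*sqrt(sin(u)/(sin(u) + 1))*cos(u)^2)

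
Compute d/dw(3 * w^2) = 6*w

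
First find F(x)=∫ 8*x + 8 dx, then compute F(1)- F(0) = 12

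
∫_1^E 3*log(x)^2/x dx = 1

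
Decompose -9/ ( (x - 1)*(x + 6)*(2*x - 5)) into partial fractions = -12/(17*(2*x - 5)) - 9/(119*(x + 6)) + 3/(7*(x - 1))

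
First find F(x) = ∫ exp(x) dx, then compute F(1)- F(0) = -1 + E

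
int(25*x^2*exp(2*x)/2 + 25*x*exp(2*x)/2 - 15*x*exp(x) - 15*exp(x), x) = -25*x*exp(x) + (5*x*exp(x) + 4)^2/4 + C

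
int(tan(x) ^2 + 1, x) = tan(x) + C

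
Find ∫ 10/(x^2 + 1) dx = -10*acot(x) + C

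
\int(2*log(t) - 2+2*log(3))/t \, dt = (log(3*t) - 1)^2 + C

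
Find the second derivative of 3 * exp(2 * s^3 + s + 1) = 108*s^4*exp(2*s^3 + s + 1) + 36*s^2*exp(2*s^3 + s + 1) + 36*s*exp(2*s^3 + s + 1) + 3*exp(2*s^3 + s + 1)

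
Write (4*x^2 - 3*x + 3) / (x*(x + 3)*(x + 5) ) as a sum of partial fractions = 59/(5*(x + 5)) - 8/(x + 3) + 1/(5*x)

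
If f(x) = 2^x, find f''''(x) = 2^x*log(2)^4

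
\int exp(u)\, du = exp(u) + C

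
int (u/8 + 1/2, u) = u^2/16 + u/2 + C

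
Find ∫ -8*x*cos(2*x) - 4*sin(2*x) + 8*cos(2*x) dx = (4 - 4*x)*sin(2*x) + C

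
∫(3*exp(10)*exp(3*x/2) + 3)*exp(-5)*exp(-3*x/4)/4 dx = 2*sinh(3*x/4 + 5) + C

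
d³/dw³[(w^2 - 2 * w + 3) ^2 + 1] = 24*w - 24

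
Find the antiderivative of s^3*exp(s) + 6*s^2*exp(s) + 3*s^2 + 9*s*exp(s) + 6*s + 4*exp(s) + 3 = (s + 1)^3*(exp(s) + 1) + C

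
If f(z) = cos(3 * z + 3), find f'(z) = -3*sin(3*z + 3)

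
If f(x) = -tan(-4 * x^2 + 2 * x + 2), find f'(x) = 8*x*tan(-4*x^2 + 2*x + 2)^2 + 8*x - 2*tan(-4*x^2 + 2*x + 2)^2 - 2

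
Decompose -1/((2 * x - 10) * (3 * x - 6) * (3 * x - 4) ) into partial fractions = -3/(44*(3*x - 4)) + 1/(36*(x - 2)) - 1/(198*(x - 5))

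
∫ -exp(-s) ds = exp(-s) + C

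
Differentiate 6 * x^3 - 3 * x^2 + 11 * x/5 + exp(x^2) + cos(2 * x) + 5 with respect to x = 18*x^2 + 2*x*exp(x^2) - 6*x - 2*sin(2*x) + 11/5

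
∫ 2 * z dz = z^2 + C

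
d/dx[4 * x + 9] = 4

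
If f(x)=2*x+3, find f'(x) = 2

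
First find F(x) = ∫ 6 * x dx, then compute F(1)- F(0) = 3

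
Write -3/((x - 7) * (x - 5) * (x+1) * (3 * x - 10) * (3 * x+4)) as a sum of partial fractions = -81/(6650*(3*x + 4)) - 81/(10010*(3*x - 10)) + 1/(208*(x + 1)) + 1/(380*(x - 5)) - 3/(4400*(x - 7))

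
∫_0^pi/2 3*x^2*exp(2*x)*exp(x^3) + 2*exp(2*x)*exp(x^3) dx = -1 + exp(pi + pi^3/8)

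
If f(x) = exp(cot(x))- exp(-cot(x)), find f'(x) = -(exp(2/tan(x)) + 1)*exp(-cot(x))/sin(x)^2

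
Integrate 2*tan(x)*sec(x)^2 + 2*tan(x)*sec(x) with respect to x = (sec(x) + 2)*sec(x) + C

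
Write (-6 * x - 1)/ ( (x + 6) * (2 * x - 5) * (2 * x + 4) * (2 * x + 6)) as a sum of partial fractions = -32/(1683*(2*x - 5)) - 35/(816*(x + 6)) + 17/(132*(x + 3)) - 11/(144*(x + 2))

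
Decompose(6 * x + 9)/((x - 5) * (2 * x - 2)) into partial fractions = -15/(8*(x - 1)) + 39/(8*(x - 5))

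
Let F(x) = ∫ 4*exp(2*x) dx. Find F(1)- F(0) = 2*E*(E - exp(-1))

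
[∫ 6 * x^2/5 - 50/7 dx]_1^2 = -152/35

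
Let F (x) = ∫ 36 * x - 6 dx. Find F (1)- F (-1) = -12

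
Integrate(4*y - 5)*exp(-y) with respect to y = (1 - 4*y)*exp(-y) + C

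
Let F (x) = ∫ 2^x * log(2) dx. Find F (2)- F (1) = 2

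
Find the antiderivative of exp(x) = exp(x) + C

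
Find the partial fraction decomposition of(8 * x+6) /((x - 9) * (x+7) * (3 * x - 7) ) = -111/(280*(3*x - 7)) - 25/(224*(x + 7)) + 39/(160*(x - 9))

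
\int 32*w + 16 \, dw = 16*w^2 + 16*w + C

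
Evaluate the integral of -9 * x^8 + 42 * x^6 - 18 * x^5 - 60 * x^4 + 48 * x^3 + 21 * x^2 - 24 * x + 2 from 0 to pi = (-pi^3 - 1 + 2*pi)^3 - 4*pi + 1 + 2*pi^3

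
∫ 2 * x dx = x^2 + C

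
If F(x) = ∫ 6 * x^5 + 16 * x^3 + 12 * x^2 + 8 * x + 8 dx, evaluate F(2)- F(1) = 171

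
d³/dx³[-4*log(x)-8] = -8/x^3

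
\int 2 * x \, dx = x^2 + C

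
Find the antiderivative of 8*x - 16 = 4*x^2 - 16*x + C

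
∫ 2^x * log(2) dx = 2^x + C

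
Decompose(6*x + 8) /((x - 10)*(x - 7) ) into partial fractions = -50/(3*(x - 7)) + 68/(3*(x - 10))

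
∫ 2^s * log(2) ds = 2^s + C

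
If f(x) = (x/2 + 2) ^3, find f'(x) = 3*x^2/8 + 3*x + 6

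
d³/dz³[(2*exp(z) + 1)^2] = 32*exp(2*z) + 4*exp(z)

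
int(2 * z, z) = z^2 + C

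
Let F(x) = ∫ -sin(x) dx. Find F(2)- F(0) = -1 + cos(2)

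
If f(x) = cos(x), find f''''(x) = cos(x)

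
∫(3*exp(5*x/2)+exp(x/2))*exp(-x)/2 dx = (exp(2*x) - 1)*exp(-x/2) + C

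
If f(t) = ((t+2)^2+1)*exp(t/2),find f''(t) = t^2*exp(t/2)/4 + 3*t*exp(t/2) + 29*exp(t/2)/4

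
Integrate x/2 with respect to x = x^2/4 + C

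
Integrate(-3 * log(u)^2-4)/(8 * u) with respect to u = -(log(u)^2 + 4)*log(u)/8 + C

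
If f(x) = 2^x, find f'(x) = 2^x*log(2)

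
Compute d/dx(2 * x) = 2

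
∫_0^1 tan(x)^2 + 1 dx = tan(1)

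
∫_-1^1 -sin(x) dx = 0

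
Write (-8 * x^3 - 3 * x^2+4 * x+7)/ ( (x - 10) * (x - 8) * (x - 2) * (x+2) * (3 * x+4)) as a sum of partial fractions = -177/(2720*(3*x + 4)) + 17/(320*(x + 2)) - 61/(1920*(x - 2)) + 607/(480*(x - 8)) - 2751/(2176*(x - 10))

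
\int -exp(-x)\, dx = exp(-x) + C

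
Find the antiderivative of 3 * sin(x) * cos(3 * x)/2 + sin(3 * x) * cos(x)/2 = sin(x)*sin(3*x)/2 + C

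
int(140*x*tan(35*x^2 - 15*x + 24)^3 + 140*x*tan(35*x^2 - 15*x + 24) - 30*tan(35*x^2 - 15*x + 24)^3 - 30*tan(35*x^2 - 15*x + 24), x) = tan(35*x^2 - 15*x + 24)^2 + C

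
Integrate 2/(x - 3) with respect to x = log(2*(x - 3)^2) + C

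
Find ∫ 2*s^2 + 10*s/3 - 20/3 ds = 2*s^3/3 + 5*s^2/3 - 20*s/3 + C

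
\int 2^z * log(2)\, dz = 2^z + C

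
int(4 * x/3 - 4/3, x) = 2*x^2/3 - 4*x/3 + C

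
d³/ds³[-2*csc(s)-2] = 2*(-1 + 6/sin(s)^2)*cos(s)/sin(s)^2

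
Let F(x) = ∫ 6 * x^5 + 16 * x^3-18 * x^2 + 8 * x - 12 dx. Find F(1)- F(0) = -9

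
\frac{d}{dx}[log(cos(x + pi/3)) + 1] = -tan(x + pi/3)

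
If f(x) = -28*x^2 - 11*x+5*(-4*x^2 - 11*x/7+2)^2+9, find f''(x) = 960*x^2 + 2640*x/7 - 9374/49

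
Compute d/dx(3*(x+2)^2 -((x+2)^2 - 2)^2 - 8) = -4*x^3 - 24*x^2 - 34*x - 4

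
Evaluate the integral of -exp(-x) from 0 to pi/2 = -1 + exp(-pi/2)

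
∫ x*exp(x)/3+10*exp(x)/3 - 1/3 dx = (x + 9)*(exp(x) - 1)/3 + C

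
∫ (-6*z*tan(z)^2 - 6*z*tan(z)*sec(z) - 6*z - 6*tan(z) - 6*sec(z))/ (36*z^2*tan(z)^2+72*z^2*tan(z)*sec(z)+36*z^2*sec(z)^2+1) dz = acot(6*z*(tan(z) + sec(z))) + C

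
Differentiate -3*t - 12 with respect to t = -3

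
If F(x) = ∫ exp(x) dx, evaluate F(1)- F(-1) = E - exp(-1)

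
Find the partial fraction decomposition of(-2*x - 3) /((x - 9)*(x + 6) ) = -3/(5*(x + 6)) - 7/(5*(x - 9))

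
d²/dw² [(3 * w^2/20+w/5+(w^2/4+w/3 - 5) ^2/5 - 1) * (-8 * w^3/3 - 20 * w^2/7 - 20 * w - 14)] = -7*w^5/5 - 157*w^4/42 + 1999*w^3/189 + 225*w^2/14 - 292*w/15 + 1571/315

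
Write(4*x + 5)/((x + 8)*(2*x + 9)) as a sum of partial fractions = -26/(7*(2*x + 9)) + 27/(7*(x + 8))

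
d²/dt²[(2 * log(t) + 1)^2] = (4 - 8*log(t))/t^2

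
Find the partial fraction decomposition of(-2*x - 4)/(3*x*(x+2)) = -2/(3*x)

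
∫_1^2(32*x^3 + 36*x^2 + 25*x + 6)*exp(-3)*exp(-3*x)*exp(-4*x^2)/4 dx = -25*exp(-25)/4 + 5*exp(-10)/2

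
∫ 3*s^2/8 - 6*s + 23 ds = s^3/8 - 3*s^2 + 23*s + C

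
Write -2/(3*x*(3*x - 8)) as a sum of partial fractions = -1/(4*(3*x - 8)) + 1/(12*x)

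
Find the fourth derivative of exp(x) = exp(x)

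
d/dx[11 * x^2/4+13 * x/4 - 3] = 11*x/2 + 13/4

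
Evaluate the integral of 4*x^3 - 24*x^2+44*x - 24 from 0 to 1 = -9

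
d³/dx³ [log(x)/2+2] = x^(-3)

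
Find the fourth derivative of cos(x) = cos(x)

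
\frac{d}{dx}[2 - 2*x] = -2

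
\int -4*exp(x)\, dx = -4*exp(x) + C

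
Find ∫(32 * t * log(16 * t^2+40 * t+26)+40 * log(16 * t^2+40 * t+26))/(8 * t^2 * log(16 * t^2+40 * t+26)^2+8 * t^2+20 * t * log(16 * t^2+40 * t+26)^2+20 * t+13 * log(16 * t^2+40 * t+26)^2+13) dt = log(log((4*t + 5)^2 + 1)^2 + 1) + C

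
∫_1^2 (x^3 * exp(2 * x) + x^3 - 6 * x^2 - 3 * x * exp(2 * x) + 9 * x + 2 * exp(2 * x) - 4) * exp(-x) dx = -exp(-2) + exp(2)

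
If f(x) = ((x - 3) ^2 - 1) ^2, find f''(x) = 12*x^2 - 72*x + 104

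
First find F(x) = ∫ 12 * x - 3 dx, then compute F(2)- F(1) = 15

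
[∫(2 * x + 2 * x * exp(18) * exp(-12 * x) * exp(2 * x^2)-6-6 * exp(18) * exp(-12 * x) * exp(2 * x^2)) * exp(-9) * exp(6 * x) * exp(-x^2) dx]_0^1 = -exp(9) - exp(-4) + exp(-9) + exp(4)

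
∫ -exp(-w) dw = exp(-w) + C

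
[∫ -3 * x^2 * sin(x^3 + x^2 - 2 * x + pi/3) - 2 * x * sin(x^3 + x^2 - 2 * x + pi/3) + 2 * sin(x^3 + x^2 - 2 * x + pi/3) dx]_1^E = -1/2 + cos(-2*E + pi/3 + exp(2) + exp(3))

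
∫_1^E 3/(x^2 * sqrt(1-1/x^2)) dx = 3*asec(E)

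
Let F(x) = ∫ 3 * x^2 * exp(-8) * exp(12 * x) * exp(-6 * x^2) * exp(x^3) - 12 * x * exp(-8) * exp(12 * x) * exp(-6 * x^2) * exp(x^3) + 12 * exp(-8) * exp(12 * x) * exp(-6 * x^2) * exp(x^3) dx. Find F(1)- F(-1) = -exp(-27) + exp(-1)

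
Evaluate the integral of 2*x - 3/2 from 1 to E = -3*E/2 + 1/2 + exp(2)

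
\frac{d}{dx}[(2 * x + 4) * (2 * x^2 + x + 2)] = 12*x^2 + 20*x + 8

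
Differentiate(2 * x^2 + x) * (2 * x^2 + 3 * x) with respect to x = 16*x^3 + 24*x^2 + 6*x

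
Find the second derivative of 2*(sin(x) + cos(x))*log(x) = 2*sqrt(2)*(-x^2*log(x)*sin(x + pi/4) + 2*x*cos(x + pi/4) - sin(x + pi/4))/x^2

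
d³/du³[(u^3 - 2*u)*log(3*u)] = (6*u^2*log(u) + 6*u^2*log(3) + 11*u^2 + 2)/u^2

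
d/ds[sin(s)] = cos(s)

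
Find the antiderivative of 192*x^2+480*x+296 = 64*x^3 + 240*x^2 + 296*x + C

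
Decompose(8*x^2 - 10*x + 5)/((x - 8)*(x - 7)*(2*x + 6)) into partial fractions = 107/(220*(x + 3)) - 327/(20*(x - 7)) + 437/(22*(x - 8))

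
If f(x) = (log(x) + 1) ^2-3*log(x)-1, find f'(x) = (2*log(x) - 1)/x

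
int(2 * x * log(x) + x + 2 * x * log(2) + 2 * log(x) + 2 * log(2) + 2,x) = ((x + 1)^2 - 1)*log(2*x) + C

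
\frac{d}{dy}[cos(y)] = -sin(y)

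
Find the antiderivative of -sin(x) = cos(x) + C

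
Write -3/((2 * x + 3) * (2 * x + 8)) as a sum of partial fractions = -3/(5*(2*x + 3)) + 3/(10*(x + 4))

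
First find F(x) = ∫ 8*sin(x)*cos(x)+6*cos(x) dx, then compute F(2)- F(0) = 4*sin(2)^2 + 6*sin(2)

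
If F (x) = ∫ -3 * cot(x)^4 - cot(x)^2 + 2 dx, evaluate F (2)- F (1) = -cot(1)^3 + cot(2)^3 - 2*cot(2) + 2*cot(1)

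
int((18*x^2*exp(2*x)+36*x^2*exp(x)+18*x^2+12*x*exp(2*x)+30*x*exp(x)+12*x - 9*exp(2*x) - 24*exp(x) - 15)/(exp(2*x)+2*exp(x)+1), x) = (6*x*exp(x) + (exp(x) + 1)*(6*x^3 + 6*x^2 - 15*x - 10))/(exp(x) + 1) + C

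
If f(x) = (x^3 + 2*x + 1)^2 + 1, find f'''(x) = 120*x^3 + 96*x + 12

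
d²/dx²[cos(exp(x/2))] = -exp(x/2)*sin(exp(x/2))/4 - exp(x)*cos(exp(x/2))/4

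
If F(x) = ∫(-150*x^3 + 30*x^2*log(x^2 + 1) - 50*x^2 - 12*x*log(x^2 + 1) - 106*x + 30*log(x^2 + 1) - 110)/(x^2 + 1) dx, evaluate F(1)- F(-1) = -3*(-8 + log(2))^2 - 40 + 3*(log(2) + 2)^2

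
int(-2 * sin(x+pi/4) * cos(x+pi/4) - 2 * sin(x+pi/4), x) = (cos(x + pi/4) + 1)^2 + C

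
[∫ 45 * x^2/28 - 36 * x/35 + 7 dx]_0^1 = 983/140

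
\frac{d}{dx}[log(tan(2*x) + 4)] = 2/((tan(2*x) + 4)*cos(2*x)^2)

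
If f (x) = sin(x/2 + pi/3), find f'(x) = cos(x/2 + pi/3)/2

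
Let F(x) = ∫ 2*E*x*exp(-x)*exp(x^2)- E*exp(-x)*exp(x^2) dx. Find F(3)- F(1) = -E + exp(7)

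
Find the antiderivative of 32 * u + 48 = 16*u^2 + 48*u + C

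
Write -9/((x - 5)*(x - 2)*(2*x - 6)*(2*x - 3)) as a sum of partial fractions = 12/(7*(2*x - 3)) - 3/(2*(x - 2)) + 3/(4*(x - 3)) - 3/(28*(x - 5))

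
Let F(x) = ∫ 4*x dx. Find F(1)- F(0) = 2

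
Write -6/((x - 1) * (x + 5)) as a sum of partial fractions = 1/(x + 5) - 1/(x - 1)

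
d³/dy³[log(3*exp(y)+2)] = (-18*exp(2*y) + 12*exp(y))/(27*exp(3*y) + 54*exp(2*y) + 36*exp(y) + 8)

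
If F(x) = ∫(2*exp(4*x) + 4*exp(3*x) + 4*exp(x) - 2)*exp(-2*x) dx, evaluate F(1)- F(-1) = -(-E + exp(-1) + 2)^2 + (-exp(-1) + 2 + E)^2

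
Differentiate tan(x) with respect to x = cos(x)^(-2)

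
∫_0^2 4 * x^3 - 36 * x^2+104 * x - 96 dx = -64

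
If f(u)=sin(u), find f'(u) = cos(u)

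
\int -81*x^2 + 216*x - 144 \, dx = -27*x^3 + 108*x^2 - 144*x + C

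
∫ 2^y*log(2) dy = 2^y + C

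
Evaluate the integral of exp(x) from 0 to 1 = -1 + E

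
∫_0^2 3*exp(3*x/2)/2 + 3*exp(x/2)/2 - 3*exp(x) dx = (-1 + E)^3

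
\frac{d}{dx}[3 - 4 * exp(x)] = -4*exp(x)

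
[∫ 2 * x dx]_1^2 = 3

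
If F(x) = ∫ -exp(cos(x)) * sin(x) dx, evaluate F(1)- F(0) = -E + exp(cos(1))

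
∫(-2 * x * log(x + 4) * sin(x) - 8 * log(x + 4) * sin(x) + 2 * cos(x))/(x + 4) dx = 2*log(x + 4)*cos(x) + C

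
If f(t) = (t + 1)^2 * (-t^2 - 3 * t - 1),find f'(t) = -4*t^3 - 15*t^2 - 16*t - 5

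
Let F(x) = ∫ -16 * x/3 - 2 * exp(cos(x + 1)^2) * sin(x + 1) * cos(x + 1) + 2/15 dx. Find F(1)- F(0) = -38/15 - exp(cos(1)^2) + exp(cos(2)^2)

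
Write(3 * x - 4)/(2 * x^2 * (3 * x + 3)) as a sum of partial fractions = -7/(6*(x + 1)) + 7/(6*x) - 2/(3*x^2)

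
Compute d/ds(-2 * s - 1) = -2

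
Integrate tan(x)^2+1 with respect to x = tan(x) + C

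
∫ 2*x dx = x^2 + C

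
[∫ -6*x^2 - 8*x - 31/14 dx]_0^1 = -115/14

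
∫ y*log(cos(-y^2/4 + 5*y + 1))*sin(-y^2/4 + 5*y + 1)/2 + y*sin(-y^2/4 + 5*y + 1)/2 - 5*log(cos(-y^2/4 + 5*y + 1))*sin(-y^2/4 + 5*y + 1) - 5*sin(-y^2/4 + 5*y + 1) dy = log(cos(-y^2/4 + 5*y + 1))*cos(-y^2/4 + 5*y + 1) + C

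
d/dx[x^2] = 2*x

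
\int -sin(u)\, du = cos(u) + C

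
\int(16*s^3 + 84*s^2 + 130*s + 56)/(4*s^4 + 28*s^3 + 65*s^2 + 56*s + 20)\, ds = log((s^2 + 7*s/2 + 2)^2 + 1) + C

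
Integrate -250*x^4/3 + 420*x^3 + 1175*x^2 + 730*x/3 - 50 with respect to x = -50*x^5/3 + 105*x^4 + 1175*x^3/3 + 365*x^2/3 - 50*x + C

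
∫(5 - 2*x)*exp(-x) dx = (2*x - 3)*exp(-x) + C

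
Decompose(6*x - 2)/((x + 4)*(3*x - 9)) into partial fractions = 26/(21*(x + 4)) + 16/(21*(x - 3))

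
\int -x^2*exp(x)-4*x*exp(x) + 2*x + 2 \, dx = (1 - exp(x))*(x^2 + 2*x - 2) + C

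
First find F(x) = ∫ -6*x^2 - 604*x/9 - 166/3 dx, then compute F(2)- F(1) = -170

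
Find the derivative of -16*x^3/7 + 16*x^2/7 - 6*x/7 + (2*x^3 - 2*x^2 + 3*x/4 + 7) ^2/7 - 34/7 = 24*x^5/7 - 40*x^4/7 + 4*x^3 + 27*x^2/7 - 183*x/56 + 9/14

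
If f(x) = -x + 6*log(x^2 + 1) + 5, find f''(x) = (12 - 12*x^2)/(x^4 + 2*x^2 + 1)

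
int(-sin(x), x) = cos(x) + C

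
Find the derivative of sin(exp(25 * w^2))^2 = 50*w*exp(25*w^2)*sin(2*exp(25*w^2))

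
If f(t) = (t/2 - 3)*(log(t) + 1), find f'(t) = (t*log(t) + 2*t - 6)/(2*t)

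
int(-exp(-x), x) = exp(-x) + C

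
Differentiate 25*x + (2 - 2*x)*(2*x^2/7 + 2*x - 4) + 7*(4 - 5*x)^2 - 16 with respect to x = -12*x^2/7 + 2402*x/7 - 243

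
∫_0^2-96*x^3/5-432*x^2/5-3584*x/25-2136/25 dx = -3824/5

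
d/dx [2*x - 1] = 2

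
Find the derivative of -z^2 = -2*z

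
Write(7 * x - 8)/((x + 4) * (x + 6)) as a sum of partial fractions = 25/(x + 6) - 18/(x + 4)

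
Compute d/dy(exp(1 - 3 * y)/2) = -3*exp(1 - 3*y)/2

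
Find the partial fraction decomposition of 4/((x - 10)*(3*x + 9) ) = -4/(39*(x + 3)) + 4/(39*(x - 10))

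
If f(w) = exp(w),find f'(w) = exp(w)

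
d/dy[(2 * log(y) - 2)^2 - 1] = (8*log(y) - 8)/y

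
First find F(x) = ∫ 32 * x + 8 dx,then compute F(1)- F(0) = 24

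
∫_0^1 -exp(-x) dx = -1 + exp(-1)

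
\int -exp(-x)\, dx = exp(-x) + C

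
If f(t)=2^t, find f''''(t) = 2^t*log(2)^4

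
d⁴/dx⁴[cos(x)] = cos(x)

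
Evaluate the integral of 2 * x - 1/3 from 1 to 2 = 8/3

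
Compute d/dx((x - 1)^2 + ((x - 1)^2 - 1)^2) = 4*x^3 - 12*x^2 + 10*x - 2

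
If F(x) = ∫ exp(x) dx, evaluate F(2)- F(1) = -E + exp(2)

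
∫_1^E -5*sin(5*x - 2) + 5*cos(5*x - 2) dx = sqrt(2)*(cos(-5*E + pi/4 + 2) - sin(pi/4 + 3))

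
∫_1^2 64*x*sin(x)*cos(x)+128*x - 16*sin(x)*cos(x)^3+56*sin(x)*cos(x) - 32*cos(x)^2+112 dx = 28*cos(2) + cos(8)/2 - 89*cos(4)/2 + 288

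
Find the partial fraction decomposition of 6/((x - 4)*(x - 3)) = -6/(x - 3) + 6/(x - 4)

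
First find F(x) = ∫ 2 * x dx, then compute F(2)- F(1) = 3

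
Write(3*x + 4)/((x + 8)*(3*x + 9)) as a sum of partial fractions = 4/(3*(x + 8)) - 1/(3*(x + 3))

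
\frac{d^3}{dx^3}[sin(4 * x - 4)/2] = -32*cos(4*x - 4)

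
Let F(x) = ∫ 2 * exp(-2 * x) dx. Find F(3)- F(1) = -(E - exp(-1))*exp(-1) + (-exp(-3) + exp(3))*exp(-3)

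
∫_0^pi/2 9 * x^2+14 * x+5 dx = -1 + (1 + pi/2)^2*(1 + 3*pi/2)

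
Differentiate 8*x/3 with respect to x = 8/3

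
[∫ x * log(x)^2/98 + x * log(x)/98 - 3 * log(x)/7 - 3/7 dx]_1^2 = -1 - 4*log(2)/7 + (-2 + 2*log(2)/7)^2/4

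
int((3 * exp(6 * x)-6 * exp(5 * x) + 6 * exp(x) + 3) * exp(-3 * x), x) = (-(1 - exp(x))*exp(x) - 1)^3*exp(-3*x) + C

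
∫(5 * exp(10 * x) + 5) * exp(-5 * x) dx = 2*sinh(5*x) + C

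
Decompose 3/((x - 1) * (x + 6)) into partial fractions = -3/(7*(x + 6)) + 3/(7*(x - 1))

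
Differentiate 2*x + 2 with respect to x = 2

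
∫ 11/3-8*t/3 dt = -4*t^2/3 + 11*t/3 + C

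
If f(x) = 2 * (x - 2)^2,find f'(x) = 4*x - 8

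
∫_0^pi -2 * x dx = -pi^2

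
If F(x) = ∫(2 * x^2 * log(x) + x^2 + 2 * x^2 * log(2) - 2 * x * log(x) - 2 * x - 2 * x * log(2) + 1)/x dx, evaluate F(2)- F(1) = log(4)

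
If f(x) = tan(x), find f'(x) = cos(x)^(-2)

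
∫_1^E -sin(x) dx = cos(E) - cos(1)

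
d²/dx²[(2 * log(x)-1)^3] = (-24*log(x)^2 + 72*log(x) - 30)/x^2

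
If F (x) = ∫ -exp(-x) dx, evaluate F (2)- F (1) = -exp(-1) + exp(-2)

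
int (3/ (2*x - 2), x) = 3*log(x - 1)/2 + C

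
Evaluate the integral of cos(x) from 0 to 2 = sin(2)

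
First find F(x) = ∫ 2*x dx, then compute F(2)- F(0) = 4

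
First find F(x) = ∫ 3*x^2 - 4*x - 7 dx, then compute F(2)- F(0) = -14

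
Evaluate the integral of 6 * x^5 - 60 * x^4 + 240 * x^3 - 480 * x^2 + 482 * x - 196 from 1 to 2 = -2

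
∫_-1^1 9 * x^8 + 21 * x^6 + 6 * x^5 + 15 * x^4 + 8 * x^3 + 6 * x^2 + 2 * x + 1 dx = 20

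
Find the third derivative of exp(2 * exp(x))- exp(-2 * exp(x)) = (8*exp(3*x) - 12*exp(2*x) + 2*exp(x) + 2*exp(x + 4*exp(x)) + 12*exp(2*x + 4*exp(x)) + 8*exp(3*x + 4*exp(x)))*exp(-2*exp(x))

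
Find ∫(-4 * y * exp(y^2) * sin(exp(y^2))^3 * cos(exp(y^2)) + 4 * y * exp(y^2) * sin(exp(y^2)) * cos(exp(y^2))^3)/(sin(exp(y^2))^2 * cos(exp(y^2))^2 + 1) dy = log(9/8 - cos(4*exp(y^2))/8) + C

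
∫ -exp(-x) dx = exp(-x) + C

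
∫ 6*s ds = 3*s^2 + C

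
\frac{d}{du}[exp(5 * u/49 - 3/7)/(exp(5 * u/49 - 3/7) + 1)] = 5*exp(5*u/49 - 3/7)/(49*exp(-6/7)*exp(10*u/49) + 98*exp(-3/7)*exp(5*u/49) + 49)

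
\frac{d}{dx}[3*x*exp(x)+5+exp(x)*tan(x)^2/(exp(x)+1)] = (3*x*exp(2*x) + 6*x*exp(x) + 3*x + 3*exp(2*x) + 2*exp(x)*sin(x)/cos(x)^3 + 6*exp(x) + 2*sin(x)/cos(x)^3 + tan(x)^2 + 3)*exp(x)/(exp(2*x) + 2*exp(x) + 1)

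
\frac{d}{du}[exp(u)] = exp(u)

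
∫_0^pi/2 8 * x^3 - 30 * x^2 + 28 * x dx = (-2 + pi/2)^2*(-pi - 2 + pi^2/2) + 8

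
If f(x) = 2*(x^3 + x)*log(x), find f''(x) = (12*x^2*log(x) + 10*x^2 + 2)/x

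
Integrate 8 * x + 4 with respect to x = 4*x^2 + 4*x + C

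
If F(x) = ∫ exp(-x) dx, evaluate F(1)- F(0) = 1 - exp(-1)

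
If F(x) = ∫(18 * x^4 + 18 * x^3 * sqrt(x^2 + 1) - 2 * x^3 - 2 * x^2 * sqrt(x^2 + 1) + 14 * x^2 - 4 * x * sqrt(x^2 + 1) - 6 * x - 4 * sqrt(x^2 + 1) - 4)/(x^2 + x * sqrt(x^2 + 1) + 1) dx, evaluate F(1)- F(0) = 1 - 4*log(1 + sqrt(2))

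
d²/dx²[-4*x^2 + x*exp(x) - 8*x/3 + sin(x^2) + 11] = -4*x^2*sin(x^2) + x*exp(x) + 2*exp(x) + 2*cos(x^2) - 8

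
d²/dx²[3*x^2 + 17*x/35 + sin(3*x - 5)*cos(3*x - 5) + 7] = 6 - 18*sin(6*x - 10)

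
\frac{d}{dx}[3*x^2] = 6*x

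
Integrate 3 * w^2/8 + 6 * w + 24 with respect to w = w^3/8 + 3*w^2 + 24*w + C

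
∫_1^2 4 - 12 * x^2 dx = -24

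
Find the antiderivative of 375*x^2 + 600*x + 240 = 125*x^3 + 300*x^2 + 240*x + C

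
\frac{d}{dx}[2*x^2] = 4*x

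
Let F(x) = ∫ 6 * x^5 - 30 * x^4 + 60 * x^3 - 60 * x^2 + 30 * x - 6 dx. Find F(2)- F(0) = 0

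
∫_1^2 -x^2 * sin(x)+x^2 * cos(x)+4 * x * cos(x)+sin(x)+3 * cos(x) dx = 9*cos(2) - 4*sin(1) - 4*cos(1) + 9*sin(2)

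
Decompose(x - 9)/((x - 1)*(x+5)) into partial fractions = 7/(3*(x + 5)) - 4/(3*(x - 1))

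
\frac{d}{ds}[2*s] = 2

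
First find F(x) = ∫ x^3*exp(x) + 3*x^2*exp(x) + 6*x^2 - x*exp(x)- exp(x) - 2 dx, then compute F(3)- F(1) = 48 + 24*exp(3)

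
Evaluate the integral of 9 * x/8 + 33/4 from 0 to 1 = 141/16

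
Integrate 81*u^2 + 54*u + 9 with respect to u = 27*u^3 + 27*u^2 + 9*u + C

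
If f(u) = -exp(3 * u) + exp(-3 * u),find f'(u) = (-3*exp(6*u) - 3)*exp(-3*u)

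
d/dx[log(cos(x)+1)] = -sin(x)/(cos(x) + 1)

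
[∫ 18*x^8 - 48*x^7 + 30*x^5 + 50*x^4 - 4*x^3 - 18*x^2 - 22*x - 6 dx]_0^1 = -13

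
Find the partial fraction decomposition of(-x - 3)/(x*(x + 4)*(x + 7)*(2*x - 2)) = -1/(84*(x + 7)) + 1/(120*(x + 4)) - 1/(20*(x - 1)) + 3/(56*x)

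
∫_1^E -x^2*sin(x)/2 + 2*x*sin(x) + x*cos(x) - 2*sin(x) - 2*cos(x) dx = -cos(1)/2 + (-2 + E)^2*cos(E)/2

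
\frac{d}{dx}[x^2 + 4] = 2*x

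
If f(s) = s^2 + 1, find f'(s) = 2*s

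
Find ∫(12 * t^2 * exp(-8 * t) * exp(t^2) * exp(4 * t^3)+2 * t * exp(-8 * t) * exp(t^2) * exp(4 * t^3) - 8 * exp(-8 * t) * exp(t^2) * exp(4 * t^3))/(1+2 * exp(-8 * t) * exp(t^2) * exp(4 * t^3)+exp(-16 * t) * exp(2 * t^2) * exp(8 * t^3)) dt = exp(t*(4*t^2 + t - 8))/(exp(t*(4*t^2 + t - 8)) + 1) + C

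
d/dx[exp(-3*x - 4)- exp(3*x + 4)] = (-3*exp(6*x + 8) - 3)*exp(-3*x - 4)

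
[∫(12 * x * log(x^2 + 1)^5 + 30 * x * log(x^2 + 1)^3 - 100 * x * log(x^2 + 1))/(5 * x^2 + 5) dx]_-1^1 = 0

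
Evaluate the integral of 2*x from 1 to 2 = 3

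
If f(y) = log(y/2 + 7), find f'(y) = 1/(y + 14)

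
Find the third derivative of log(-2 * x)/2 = x^(-3)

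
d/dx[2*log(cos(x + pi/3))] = -2*tan(x + pi/3)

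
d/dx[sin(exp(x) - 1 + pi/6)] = exp(x)*cos(exp(x) - 1 + pi/6)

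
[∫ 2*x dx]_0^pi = pi^2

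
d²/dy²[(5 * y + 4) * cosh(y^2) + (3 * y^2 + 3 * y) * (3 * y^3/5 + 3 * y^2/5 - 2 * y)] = 20*y^3*cosh(y^2) + 36*y^3 + 16*y^2*cosh(y^2) + 216*y^2/5 + 30*y*sinh(y^2) - 126*y/5 + 8*sinh(y^2) - 12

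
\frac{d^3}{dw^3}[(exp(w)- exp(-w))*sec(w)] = 2*(exp(2*w)*sin(w)/cos(w) + 3*exp(2*w)*sin(w)/cos(w)^3 - exp(2*w) + 3*exp(2*w)/cos(w)^2 - sin(w)/cos(w) - 3*sin(w)/cos(w)^3 - 1 + 3/cos(w)^2)*exp(-w)/cos(w)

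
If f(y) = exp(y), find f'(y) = exp(y)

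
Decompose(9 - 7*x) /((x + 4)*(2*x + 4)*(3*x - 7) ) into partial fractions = -33/(247*(3*x - 7)) + 37/(76*(x + 4)) - 23/(52*(x + 2))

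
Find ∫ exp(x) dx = exp(x) + C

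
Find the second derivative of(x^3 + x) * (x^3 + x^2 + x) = 30*x^4 + 20*x^3 + 24*x^2 + 6*x + 2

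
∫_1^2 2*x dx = 3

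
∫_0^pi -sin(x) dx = -2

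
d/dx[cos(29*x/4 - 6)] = -29*sin(29*x/4 - 6)/4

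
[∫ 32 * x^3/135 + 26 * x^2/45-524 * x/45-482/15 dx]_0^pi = (-22/5 + 2*pi/5)*(-5*(pi/3 + 2)^2 - 2*pi/3 + 3 + 4*(pi/3 + 2)^3) + 66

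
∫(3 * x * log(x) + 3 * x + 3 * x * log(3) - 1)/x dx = (3*x - 1)*log(3*x) + C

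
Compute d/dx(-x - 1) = -1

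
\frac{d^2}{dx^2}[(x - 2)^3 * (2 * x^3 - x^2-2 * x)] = 60*x^4 - 260*x^3 + 336*x^2 - 96*x - 32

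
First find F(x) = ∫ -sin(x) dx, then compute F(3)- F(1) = cos(3) - cos(1)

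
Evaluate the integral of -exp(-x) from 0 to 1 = -1 + exp(-1)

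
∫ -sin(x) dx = cos(x) + C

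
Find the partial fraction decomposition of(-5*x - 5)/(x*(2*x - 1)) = -15/(2*x - 1) + 5/x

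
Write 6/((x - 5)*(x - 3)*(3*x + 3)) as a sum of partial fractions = 1/(12*(x + 1)) - 1/(4*(x - 3)) + 1/(6*(x - 5))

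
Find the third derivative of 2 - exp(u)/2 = -exp(u)/2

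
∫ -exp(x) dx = -exp(x) + C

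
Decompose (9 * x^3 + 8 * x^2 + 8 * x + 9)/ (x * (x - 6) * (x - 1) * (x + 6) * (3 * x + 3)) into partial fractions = -113/(504*(x + 6)) - 17/(105*(x - 1)) + 109/(360*(x - 6)) + 1/(12*x)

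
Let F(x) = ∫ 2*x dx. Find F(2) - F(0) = 4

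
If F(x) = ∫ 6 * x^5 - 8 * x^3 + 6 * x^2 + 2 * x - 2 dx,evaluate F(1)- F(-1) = 0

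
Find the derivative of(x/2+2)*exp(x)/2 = x*exp(x)/4 + 5*exp(x)/4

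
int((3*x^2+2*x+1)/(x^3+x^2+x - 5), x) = log(-x^3 - x^2 - x + 5) + C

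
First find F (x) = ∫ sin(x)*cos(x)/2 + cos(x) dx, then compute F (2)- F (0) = -1 + (sin(2)/2 + 1)^2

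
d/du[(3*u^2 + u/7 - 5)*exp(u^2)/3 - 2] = 2*u^3*exp(u^2) + 2*u^2*exp(u^2)/21 - 4*u*exp(u^2)/3 + exp(u^2)/21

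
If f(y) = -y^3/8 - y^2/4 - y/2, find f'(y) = -3*y^2/8 - y/2 - 1/2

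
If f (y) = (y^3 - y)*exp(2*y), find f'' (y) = 4*y^3*exp(2*y) + 12*y^2*exp(2*y) + 2*y*exp(2*y) - 4*exp(2*y)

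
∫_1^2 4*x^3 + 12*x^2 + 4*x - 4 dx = 45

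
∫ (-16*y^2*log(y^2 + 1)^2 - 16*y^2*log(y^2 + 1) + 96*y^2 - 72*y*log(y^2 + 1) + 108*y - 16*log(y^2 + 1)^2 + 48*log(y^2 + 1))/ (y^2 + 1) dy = -2*(8*y + 9)*(log(y^2 + 1) - 3)*log(y^2 + 1) + C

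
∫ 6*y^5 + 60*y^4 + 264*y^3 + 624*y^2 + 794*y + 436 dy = y^6 + 12*y^5 + 66*y^4 + 208*y^3 + 397*y^2 + 436*y + C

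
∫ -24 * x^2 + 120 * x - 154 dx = -8*x^3 + 60*x^2 - 154*x + C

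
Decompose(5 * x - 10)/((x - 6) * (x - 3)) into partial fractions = -5/(3*(x - 3)) + 20/(3*(x - 6))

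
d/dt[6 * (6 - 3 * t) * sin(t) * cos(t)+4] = -18*t*cos(2*t) - 9*sin(2*t) + 36*cos(2*t)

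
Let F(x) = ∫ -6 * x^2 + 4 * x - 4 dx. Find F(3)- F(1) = -44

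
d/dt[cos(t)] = -sin(t)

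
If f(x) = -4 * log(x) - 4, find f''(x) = 4/x^2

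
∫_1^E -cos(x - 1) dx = sin(1 - E)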